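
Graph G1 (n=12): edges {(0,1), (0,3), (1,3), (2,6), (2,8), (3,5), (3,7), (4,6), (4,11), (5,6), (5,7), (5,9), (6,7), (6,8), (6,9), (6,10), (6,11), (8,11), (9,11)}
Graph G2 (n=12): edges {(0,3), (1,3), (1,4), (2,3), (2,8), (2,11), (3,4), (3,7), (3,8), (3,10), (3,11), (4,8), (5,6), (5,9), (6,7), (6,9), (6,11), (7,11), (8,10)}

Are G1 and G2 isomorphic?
Yes, isomorphic

The graphs are isomorphic.
One valid mapping φ: V(G1) → V(G2): 0→9, 1→5, 2→1, 3→6, 4→10, 5→11, 6→3, 7→7, 8→4, 9→2, 10→0, 11→8

Verify φ preserves adjacency — for each edge of G1, its image is an edge of G2:
  (0,1) → (φ(0),φ(1)) = (5,9) ∈ E(G2) ✓
  (0,3) → (φ(0),φ(3)) = (6,9) ∈ E(G2) ✓
  (1,3) → (φ(1),φ(3)) = (5,6) ∈ E(G2) ✓
  (2,6) → (φ(2),φ(6)) = (1,3) ∈ E(G2) ✓
  (2,8) → (φ(2),φ(8)) = (1,4) ∈ E(G2) ✓
  (3,5) → (φ(3),φ(5)) = (6,11) ∈ E(G2) ✓
  (3,7) → (φ(3),φ(7)) = (6,7) ∈ E(G2) ✓
  (4,6) → (φ(4),φ(6)) = (3,10) ∈ E(G2) ✓
  (4,11) → (φ(4),φ(11)) = (8,10) ∈ E(G2) ✓
  (5,6) → (φ(5),φ(6)) = (3,11) ∈ E(G2) ✓
  (5,7) → (φ(5),φ(7)) = (7,11) ∈ E(G2) ✓
  (5,9) → (φ(5),φ(9)) = (2,11) ∈ E(G2) ✓
  (6,7) → (φ(6),φ(7)) = (3,7) ∈ E(G2) ✓
  (6,8) → (φ(6),φ(8)) = (3,4) ∈ E(G2) ✓
  (6,9) → (φ(6),φ(9)) = (2,3) ∈ E(G2) ✓
  (6,10) → (φ(6),φ(10)) = (0,3) ∈ E(G2) ✓
  (6,11) → (φ(6),φ(11)) = (3,8) ∈ E(G2) ✓
  (8,11) → (φ(8),φ(11)) = (4,8) ∈ E(G2) ✓
  (9,11) → (φ(9),φ(11)) = (2,8) ∈ E(G2) ✓
All 19 edges of G1 map to edges of G2, and |E(G1)| = |E(G2)| = 19, so φ is a bijection on edges as well as vertices. Hence G1 ≅ G2.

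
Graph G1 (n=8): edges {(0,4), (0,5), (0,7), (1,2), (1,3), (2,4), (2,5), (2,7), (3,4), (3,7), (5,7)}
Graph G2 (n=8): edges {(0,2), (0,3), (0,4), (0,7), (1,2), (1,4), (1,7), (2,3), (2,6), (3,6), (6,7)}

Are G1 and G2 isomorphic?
Yes, isomorphic

The graphs are isomorphic.
One valid mapping φ: V(G1) → V(G2): 0→6, 1→4, 2→0, 3→1, 4→7, 5→3, 6→5, 7→2

Verify φ preserves adjacency — for each edge of G1, its image is an edge of G2:
  (0,4) → (φ(0),φ(4)) = (6,7) ∈ E(G2) ✓
  (0,5) → (φ(0),φ(5)) = (3,6) ∈ E(G2) ✓
  (0,7) → (φ(0),φ(7)) = (2,6) ∈ E(G2) ✓
  (1,2) → (φ(1),φ(2)) = (0,4) ∈ E(G2) ✓
  (1,3) → (φ(1),φ(3)) = (1,4) ∈ E(G2) ✓
  (2,4) → (φ(2),φ(4)) = (0,7) ∈ E(G2) ✓
  (2,5) → (φ(2),φ(5)) = (0,3) ∈ E(G2) ✓
  (2,7) → (φ(2),φ(7)) = (0,2) ∈ E(G2) ✓
  (3,4) → (φ(3),φ(4)) = (1,7) ∈ E(G2) ✓
  (3,7) → (φ(3),φ(7)) = (1,2) ∈ E(G2) ✓
  (5,7) → (φ(5),φ(7)) = (2,3) ∈ E(G2) ✓
All 11 edges of G1 map to edges of G2, and |E(G1)| = |E(G2)| = 11, so φ is a bijection on edges as well as vertices. Hence G1 ≅ G2.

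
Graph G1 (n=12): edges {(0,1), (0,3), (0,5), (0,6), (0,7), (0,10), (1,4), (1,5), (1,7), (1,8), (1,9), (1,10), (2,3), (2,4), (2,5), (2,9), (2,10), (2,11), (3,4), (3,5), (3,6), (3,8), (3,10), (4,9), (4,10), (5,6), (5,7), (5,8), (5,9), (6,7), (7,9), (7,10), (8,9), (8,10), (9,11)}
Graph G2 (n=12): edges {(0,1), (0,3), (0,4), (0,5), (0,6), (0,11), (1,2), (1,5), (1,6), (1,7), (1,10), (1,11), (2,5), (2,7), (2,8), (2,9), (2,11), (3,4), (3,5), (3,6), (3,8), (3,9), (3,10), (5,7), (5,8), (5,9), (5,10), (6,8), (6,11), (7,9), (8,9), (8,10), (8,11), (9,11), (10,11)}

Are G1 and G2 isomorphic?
Yes, isomorphic

The graphs are isomorphic.
One valid mapping φ: V(G1) → V(G2): 0→2, 1→8, 2→0, 3→1, 4→6, 5→5, 6→7, 7→9, 8→10, 9→3, 10→11, 11→4

Verify φ preserves adjacency — for each edge of G1, its image is an edge of G2:
  (0,1) → (φ(0),φ(1)) = (2,8) ∈ E(G2) ✓
  (0,3) → (φ(0),φ(3)) = (1,2) ∈ E(G2) ✓
  (0,5) → (φ(0),φ(5)) = (2,5) ∈ E(G2) ✓
  (0,6) → (φ(0),φ(6)) = (2,7) ∈ E(G2) ✓
  (0,7) → (φ(0),φ(7)) = (2,9) ∈ E(G2) ✓
  (0,10) → (φ(0),φ(10)) = (2,11) ∈ E(G2) ✓
  (1,4) → (φ(1),φ(4)) = (6,8) ∈ E(G2) ✓
  (1,5) → (φ(1),φ(5)) = (5,8) ∈ E(G2) ✓
  (1,7) → (φ(1),φ(7)) = (8,9) ∈ E(G2) ✓
  (1,8) → (φ(1),φ(8)) = (8,10) ∈ E(G2) ✓
  (1,9) → (φ(1),φ(9)) = (3,8) ∈ E(G2) ✓
  (1,10) → (φ(1),φ(10)) = (8,11) ∈ E(G2) ✓
  (2,3) → (φ(2),φ(3)) = (0,1) ∈ E(G2) ✓
  (2,4) → (φ(2),φ(4)) = (0,6) ∈ E(G2) ✓
  (2,5) → (φ(2),φ(5)) = (0,5) ∈ E(G2) ✓
  (2,9) → (φ(2),φ(9)) = (0,3) ∈ E(G2) ✓
  (2,10) → (φ(2),φ(10)) = (0,11) ∈ E(G2) ✓
  (2,11) → (φ(2),φ(11)) = (0,4) ∈ E(G2) ✓
  (3,4) → (φ(3),φ(4)) = (1,6) ∈ E(G2) ✓
  (3,5) → (φ(3),φ(5)) = (1,5) ∈ E(G2) ✓
  (3,6) → (φ(3),φ(6)) = (1,7) ∈ E(G2) ✓
  (3,8) → (φ(3),φ(8)) = (1,10) ∈ E(G2) ✓
  (3,10) → (φ(3),φ(10)) = (1,11) ∈ E(G2) ✓
  (4,9) → (φ(4),φ(9)) = (3,6) ∈ E(G2) ✓
  (4,10) → (φ(4),φ(10)) = (6,11) ∈ E(G2) ✓
  (5,6) → (φ(5),φ(6)) = (5,7) ∈ E(G2) ✓
  (5,7) → (φ(5),φ(7)) = (5,9) ∈ E(G2) ✓
  (5,8) → (φ(5),φ(8)) = (5,10) ∈ E(G2) ✓
  (5,9) → (φ(5),φ(9)) = (3,5) ∈ E(G2) ✓
  (6,7) → (φ(6),φ(7)) = (7,9) ∈ E(G2) ✓
  (7,9) → (φ(7),φ(9)) = (3,9) ∈ E(G2) ✓
  (7,10) → (φ(7),φ(10)) = (9,11) ∈ E(G2) ✓
  (8,9) → (φ(8),φ(9)) = (3,10) ∈ E(G2) ✓
  (8,10) → (φ(8),φ(10)) = (10,11) ∈ E(G2) ✓
  (9,11) → (φ(9),φ(11)) = (3,4) ∈ E(G2) ✓
All 35 edges of G1 map to edges of G2, and |E(G1)| = |E(G2)| = 35, so φ is a bijection on edges as well as vertices. Hence G1 ≅ G2.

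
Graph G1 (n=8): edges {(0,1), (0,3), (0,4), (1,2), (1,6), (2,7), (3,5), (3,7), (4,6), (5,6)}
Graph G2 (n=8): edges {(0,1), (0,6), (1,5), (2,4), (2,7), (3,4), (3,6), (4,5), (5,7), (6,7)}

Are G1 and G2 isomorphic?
Yes, isomorphic

The graphs are isomorphic.
One valid mapping φ: V(G1) → V(G2): 0→7, 1→5, 2→1, 3→6, 4→2, 5→3, 6→4, 7→0

Verify φ preserves adjacency — for each edge of G1, its image is an edge of G2:
  (0,1) → (φ(0),φ(1)) = (5,7) ∈ E(G2) ✓
  (0,3) → (φ(0),φ(3)) = (6,7) ∈ E(G2) ✓
  (0,4) → (φ(0),φ(4)) = (2,7) ∈ E(G2) ✓
  (1,2) → (φ(1),φ(2)) = (1,5) ∈ E(G2) ✓
  (1,6) → (φ(1),φ(6)) = (4,5) ∈ E(G2) ✓
  (2,7) → (φ(2),φ(7)) = (0,1) ∈ E(G2) ✓
  (3,5) → (φ(3),φ(5)) = (3,6) ∈ E(G2) ✓
  (3,7) → (φ(3),φ(7)) = (0,6) ∈ E(G2) ✓
  (4,6) → (φ(4),φ(6)) = (2,4) ∈ E(G2) ✓
  (5,6) → (φ(5),φ(6)) = (3,4) ∈ E(G2) ✓
All 10 edges of G1 map to edges of G2, and |E(G1)| = |E(G2)| = 10, so φ is a bijection on edges as well as vertices. Hence G1 ≅ G2.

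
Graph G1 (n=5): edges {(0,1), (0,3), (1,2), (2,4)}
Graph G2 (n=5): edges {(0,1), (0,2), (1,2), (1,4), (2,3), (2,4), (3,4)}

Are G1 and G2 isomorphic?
No, not isomorphic

The graphs are NOT isomorphic.

Counting triangles (3-cliques): G1 has 0, G2 has 3.
Triangle count is an isomorphism invariant, so differing triangle counts rule out isomorphism.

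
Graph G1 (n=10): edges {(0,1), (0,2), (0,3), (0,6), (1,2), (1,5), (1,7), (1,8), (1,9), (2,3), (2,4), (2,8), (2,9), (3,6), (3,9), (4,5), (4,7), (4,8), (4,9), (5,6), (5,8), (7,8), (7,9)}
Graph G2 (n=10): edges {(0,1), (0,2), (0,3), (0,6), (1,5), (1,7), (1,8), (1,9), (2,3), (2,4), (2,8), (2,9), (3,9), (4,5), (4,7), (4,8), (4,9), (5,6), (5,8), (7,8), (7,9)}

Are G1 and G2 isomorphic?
No, not isomorphic

The graphs are NOT isomorphic.

Counting edges: G1 has 23 edge(s); G2 has 21 edge(s).
Edge count is an isomorphism invariant (a bijection on vertices induces a bijection on edges), so differing edge counts rule out isomorphism.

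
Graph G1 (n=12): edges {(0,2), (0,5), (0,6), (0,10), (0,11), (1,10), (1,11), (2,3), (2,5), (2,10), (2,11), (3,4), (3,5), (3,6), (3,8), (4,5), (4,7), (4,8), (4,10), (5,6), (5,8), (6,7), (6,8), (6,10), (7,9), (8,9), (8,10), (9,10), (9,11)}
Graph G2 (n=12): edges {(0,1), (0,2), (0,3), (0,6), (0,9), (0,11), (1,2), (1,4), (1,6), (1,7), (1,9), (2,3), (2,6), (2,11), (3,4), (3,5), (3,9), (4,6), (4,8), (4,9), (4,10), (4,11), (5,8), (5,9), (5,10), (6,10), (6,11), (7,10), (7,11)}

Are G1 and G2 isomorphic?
Yes, isomorphic

The graphs are isomorphic.
One valid mapping φ: V(G1) → V(G2): 0→9, 1→8, 2→3, 3→2, 4→11, 5→0, 6→1, 7→7, 8→6, 9→10, 10→4, 11→5

Verify φ preserves adjacency — for each edge of G1, its image is an edge of G2:
  (0,2) → (φ(0),φ(2)) = (3,9) ∈ E(G2) ✓
  (0,5) → (φ(0),φ(5)) = (0,9) ∈ E(G2) ✓
  (0,6) → (φ(0),φ(6)) = (1,9) ∈ E(G2) ✓
  (0,10) → (φ(0),φ(10)) = (4,9) ∈ E(G2) ✓
  (0,11) → (φ(0),φ(11)) = (5,9) ∈ E(G2) ✓
  (1,10) → (φ(1),φ(10)) = (4,8) ∈ E(G2) ✓
  (1,11) → (φ(1),φ(11)) = (5,8) ∈ E(G2) ✓
  (2,3) → (φ(2),φ(3)) = (2,3) ∈ E(G2) ✓
  (2,5) → (φ(2),φ(5)) = (0,3) ∈ E(G2) ✓
  (2,10) → (φ(2),φ(10)) = (3,4) ∈ E(G2) ✓
  (2,11) → (φ(2),φ(11)) = (3,5) ∈ E(G2) ✓
  (3,4) → (φ(3),φ(4)) = (2,11) ∈ E(G2) ✓
  (3,5) → (φ(3),φ(5)) = (0,2) ∈ E(G2) ✓
  (3,6) → (φ(3),φ(6)) = (1,2) ∈ E(G2) ✓
  (3,8) → (φ(3),φ(8)) = (2,6) ∈ E(G2) ✓
  (4,5) → (φ(4),φ(5)) = (0,11) ∈ E(G2) ✓
  (4,7) → (φ(4),φ(7)) = (7,11) ∈ E(G2) ✓
  (4,8) → (φ(4),φ(8)) = (6,11) ∈ E(G2) ✓
  (4,10) → (φ(4),φ(10)) = (4,11) ∈ E(G2) ✓
  (5,6) → (φ(5),φ(6)) = (0,1) ∈ E(G2) ✓
  (5,8) → (φ(5),φ(8)) = (0,6) ∈ E(G2) ✓
  (6,7) → (φ(6),φ(7)) = (1,7) ∈ E(G2) ✓
  (6,8) → (φ(6),φ(8)) = (1,6) ∈ E(G2) ✓
  (6,10) → (φ(6),φ(10)) = (1,4) ∈ E(G2) ✓
  (7,9) → (φ(7),φ(9)) = (7,10) ∈ E(G2) ✓
  (8,9) → (φ(8),φ(9)) = (6,10) ∈ E(G2) ✓
  (8,10) → (φ(8),φ(10)) = (4,6) ∈ E(G2) ✓
  (9,10) → (φ(9),φ(10)) = (4,10) ∈ E(G2) ✓
  (9,11) → (φ(9),φ(11)) = (5,10) ∈ E(G2) ✓
All 29 edges of G1 map to edges of G2, and |E(G1)| = |E(G2)| = 29, so φ is a bijection on edges as well as vertices. Hence G1 ≅ G2.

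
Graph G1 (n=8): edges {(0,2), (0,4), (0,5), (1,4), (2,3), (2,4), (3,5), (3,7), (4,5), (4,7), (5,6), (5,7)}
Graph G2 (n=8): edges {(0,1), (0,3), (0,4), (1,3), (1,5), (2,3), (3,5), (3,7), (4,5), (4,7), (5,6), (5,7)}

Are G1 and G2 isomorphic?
Yes, isomorphic

The graphs are isomorphic.
One valid mapping φ: V(G1) → V(G2): 0→7, 1→6, 2→4, 3→0, 4→5, 5→3, 6→2, 7→1

Verify φ preserves adjacency — for each edge of G1, its image is an edge of G2:
  (0,2) → (φ(0),φ(2)) = (4,7) ∈ E(G2) ✓
  (0,4) → (φ(0),φ(4)) = (5,7) ∈ E(G2) ✓
  (0,5) → (φ(0),φ(5)) = (3,7) ∈ E(G2) ✓
  (1,4) → (φ(1),φ(4)) = (5,6) ∈ E(G2) ✓
  (2,3) → (φ(2),φ(3)) = (0,4) ∈ E(G2) ✓
  (2,4) → (φ(2),φ(4)) = (4,5) ∈ E(G2) ✓
  (3,5) → (φ(3),φ(5)) = (0,3) ∈ E(G2) ✓
  (3,7) → (φ(3),φ(7)) = (0,1) ∈ E(G2) ✓
  (4,5) → (φ(4),φ(5)) = (3,5) ∈ E(G2) ✓
  (4,7) → (φ(4),φ(7)) = (1,5) ∈ E(G2) ✓
  (5,6) → (φ(5),φ(6)) = (2,3) ∈ E(G2) ✓
  (5,7) → (φ(5),φ(7)) = (1,3) ∈ E(G2) ✓
All 12 edges of G1 map to edges of G2, and |E(G1)| = |E(G2)| = 12, so φ is a bijection on edges as well as vertices. Hence G1 ≅ G2.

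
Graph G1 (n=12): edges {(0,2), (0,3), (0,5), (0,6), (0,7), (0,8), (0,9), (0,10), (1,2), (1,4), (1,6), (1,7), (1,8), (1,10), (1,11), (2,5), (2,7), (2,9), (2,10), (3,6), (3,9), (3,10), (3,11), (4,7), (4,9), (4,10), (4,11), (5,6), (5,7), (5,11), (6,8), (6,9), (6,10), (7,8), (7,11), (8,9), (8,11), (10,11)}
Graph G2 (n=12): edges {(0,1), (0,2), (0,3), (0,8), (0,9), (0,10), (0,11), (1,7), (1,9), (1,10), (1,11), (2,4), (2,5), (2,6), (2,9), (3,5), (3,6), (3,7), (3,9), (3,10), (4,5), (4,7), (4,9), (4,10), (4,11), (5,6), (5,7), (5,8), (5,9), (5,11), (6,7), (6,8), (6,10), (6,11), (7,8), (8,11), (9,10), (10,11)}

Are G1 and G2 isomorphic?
Yes, isomorphic

The graphs are isomorphic.
One valid mapping φ: V(G1) → V(G2): 0→5, 1→10, 2→4, 3→8, 4→1, 5→2, 6→6, 7→9, 8→3, 9→7, 10→11, 11→0

Verify φ preserves adjacency — for each edge of G1, its image is an edge of G2:
  (0,2) → (φ(0),φ(2)) = (4,5) ∈ E(G2) ✓
  (0,3) → (φ(0),φ(3)) = (5,8) ∈ E(G2) ✓
  (0,5) → (φ(0),φ(5)) = (2,5) ∈ E(G2) ✓
  (0,6) → (φ(0),φ(6)) = (5,6) ∈ E(G2) ✓
  (0,7) → (φ(0),φ(7)) = (5,9) ∈ E(G2) ✓
  (0,8) → (φ(0),φ(8)) = (3,5) ∈ E(G2) ✓
  (0,9) → (φ(0),φ(9)) = (5,7) ∈ E(G2) ✓
  (0,10) → (φ(0),φ(10)) = (5,11) ∈ E(G2) ✓
  (1,2) → (φ(1),φ(2)) = (4,10) ∈ E(G2) ✓
  (1,4) → (φ(1),φ(4)) = (1,10) ∈ E(G2) ✓
  (1,6) → (φ(1),φ(6)) = (6,10) ∈ E(G2) ✓
  (1,7) → (φ(1),φ(7)) = (9,10) ∈ E(G2) ✓
  (1,8) → (φ(1),φ(8)) = (3,10) ∈ E(G2) ✓
  (1,10) → (φ(1),φ(10)) = (10,11) ∈ E(G2) ✓
  (1,11) → (φ(1),φ(11)) = (0,10) ∈ E(G2) ✓
  (2,5) → (φ(2),φ(5)) = (2,4) ∈ E(G2) ✓
  (2,7) → (φ(2),φ(7)) = (4,9) ∈ E(G2) ✓
  (2,9) → (φ(2),φ(9)) = (4,7) ∈ E(G2) ✓
  (2,10) → (φ(2),φ(10)) = (4,11) ∈ E(G2) ✓
  (3,6) → (φ(3),φ(6)) = (6,8) ∈ E(G2) ✓
  (3,9) → (φ(3),φ(9)) = (7,8) ∈ E(G2) ✓
  (3,10) → (φ(3),φ(10)) = (8,11) ∈ E(G2) ✓
  (3,11) → (φ(3),φ(11)) = (0,8) ∈ E(G2) ✓
  (4,7) → (φ(4),φ(7)) = (1,9) ∈ E(G2) ✓
  (4,9) → (φ(4),φ(9)) = (1,7) ∈ E(G2) ✓
  (4,10) → (φ(4),φ(10)) = (1,11) ∈ E(G2) ✓
  (4,11) → (φ(4),φ(11)) = (0,1) ∈ E(G2) ✓
  (5,6) → (φ(5),φ(6)) = (2,6) ∈ E(G2) ✓
  (5,7) → (φ(5),φ(7)) = (2,9) ∈ E(G2) ✓
  (5,11) → (φ(5),φ(11)) = (0,2) ∈ E(G2) ✓
  (6,8) → (φ(6),φ(8)) = (3,6) ∈ E(G2) ✓
  (6,9) → (φ(6),φ(9)) = (6,7) ∈ E(G2) ✓
  (6,10) → (φ(6),φ(10)) = (6,11) ∈ E(G2) ✓
  (7,8) → (φ(7),φ(8)) = (3,9) ∈ E(G2) ✓
  (7,11) → (φ(7),φ(11)) = (0,9) ∈ E(G2) ✓
  (8,9) → (φ(8),φ(9)) = (3,7) ∈ E(G2) ✓
  (8,11) → (φ(8),φ(11)) = (0,3) ∈ E(G2) ✓
  (10,11) → (φ(10),φ(11)) = (0,11) ∈ E(G2) ✓
All 38 edges of G1 map to edges of G2, and |E(G1)| = |E(G2)| = 38, so φ is a bijection on edges as well as vertices. Hence G1 ≅ G2.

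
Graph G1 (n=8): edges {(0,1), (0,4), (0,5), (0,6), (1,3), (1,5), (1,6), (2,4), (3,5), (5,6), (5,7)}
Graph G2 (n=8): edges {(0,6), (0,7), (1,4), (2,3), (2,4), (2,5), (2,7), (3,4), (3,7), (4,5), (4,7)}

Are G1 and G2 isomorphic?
Yes, isomorphic

The graphs are isomorphic.
One valid mapping φ: V(G1) → V(G2): 0→7, 1→2, 2→6, 3→5, 4→0, 5→4, 6→3, 7→1

Verify φ preserves adjacency — for each edge of G1, its image is an edge of G2:
  (0,1) → (φ(0),φ(1)) = (2,7) ∈ E(G2) ✓
  (0,4) → (φ(0),φ(4)) = (0,7) ∈ E(G2) ✓
  (0,5) → (φ(0),φ(5)) = (4,7) ∈ E(G2) ✓
  (0,6) → (φ(0),φ(6)) = (3,7) ∈ E(G2) ✓
  (1,3) → (φ(1),φ(3)) = (2,5) ∈ E(G2) ✓
  (1,5) → (φ(1),φ(5)) = (2,4) ∈ E(G2) ✓
  (1,6) → (φ(1),φ(6)) = (2,3) ∈ E(G2) ✓
  (2,4) → (φ(2),φ(4)) = (0,6) ∈ E(G2) ✓
  (3,5) → (φ(3),φ(5)) = (4,5) ∈ E(G2) ✓
  (5,6) → (φ(5),φ(6)) = (3,4) ∈ E(G2) ✓
  (5,7) → (φ(5),φ(7)) = (1,4) ∈ E(G2) ✓
All 11 edges of G1 map to edges of G2, and |E(G1)| = |E(G2)| = 11, so φ is a bijection on edges as well as vertices. Hence G1 ≅ G2.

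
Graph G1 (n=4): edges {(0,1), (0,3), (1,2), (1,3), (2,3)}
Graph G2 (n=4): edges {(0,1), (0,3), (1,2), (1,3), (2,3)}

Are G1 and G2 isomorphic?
Yes, isomorphic

The graphs are isomorphic.
One valid mapping φ: V(G1) → V(G2): 0→2, 1→3, 2→0, 3→1

Verify φ preserves adjacency — for each edge of G1, its image is an edge of G2:
  (0,1) → (φ(0),φ(1)) = (2,3) ∈ E(G2) ✓
  (0,3) → (φ(0),φ(3)) = (1,2) ∈ E(G2) ✓
  (1,2) → (φ(1),φ(2)) = (0,3) ∈ E(G2) ✓
  (1,3) → (φ(1),φ(3)) = (1,3) ∈ E(G2) ✓
  (2,3) → (φ(2),φ(3)) = (0,1) ∈ E(G2) ✓
All 5 edges of G1 map to edges of G2, and |E(G1)| = |E(G2)| = 5, so φ is a bijection on edges as well as vertices. Hence G1 ≅ G2.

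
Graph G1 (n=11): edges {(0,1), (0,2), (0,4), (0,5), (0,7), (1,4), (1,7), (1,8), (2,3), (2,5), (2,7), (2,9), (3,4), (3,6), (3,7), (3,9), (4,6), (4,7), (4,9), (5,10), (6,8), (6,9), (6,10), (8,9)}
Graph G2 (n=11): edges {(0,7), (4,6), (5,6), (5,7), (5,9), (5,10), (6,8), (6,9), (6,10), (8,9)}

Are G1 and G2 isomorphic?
No, not isomorphic

The graphs are NOT isomorphic.

Connected components of G1: 1 component(s) with vertex sets [[0, 1, 2, 3, 4, 5, 6, 7, 8, 9, 10]], sizes [11].
Connected components of G2: 4 component(s) with vertex sets [[1], [2], [3], [0, 4, 5, 6, 7, 8, 9, 10]], sizes [1, 1, 1, 8].
The number of connected components (and the multiset of component sizes) is an isomorphism invariant — an isomorphism maps each component of G1 bijectively onto a component of G2. Since G1 has 1 component(s) and G2 has 4, they cannot be isomorphic.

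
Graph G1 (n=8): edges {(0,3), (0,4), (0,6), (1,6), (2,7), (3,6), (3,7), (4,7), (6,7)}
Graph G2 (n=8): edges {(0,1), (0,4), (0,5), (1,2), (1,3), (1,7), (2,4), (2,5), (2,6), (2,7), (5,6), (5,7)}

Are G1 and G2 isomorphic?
No, not isomorphic

The graphs are NOT isomorphic.

Counting triangles (3-cliques): G1 has 2, G2 has 3.
Triangle count is an isomorphism invariant, so differing triangle counts rule out isomorphism.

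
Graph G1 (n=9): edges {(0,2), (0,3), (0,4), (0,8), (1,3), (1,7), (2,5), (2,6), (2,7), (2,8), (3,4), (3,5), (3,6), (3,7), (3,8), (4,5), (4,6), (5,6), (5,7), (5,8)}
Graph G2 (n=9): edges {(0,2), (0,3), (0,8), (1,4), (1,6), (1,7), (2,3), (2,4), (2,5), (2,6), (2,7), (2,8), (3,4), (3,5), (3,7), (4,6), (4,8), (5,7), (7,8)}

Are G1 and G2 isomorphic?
No, not isomorphic

The graphs are NOT isomorphic.

Counting triangles (3-cliques): G1 has 13, G2 has 11.
Triangle count is an isomorphism invariant, so differing triangle counts rule out isomorphism.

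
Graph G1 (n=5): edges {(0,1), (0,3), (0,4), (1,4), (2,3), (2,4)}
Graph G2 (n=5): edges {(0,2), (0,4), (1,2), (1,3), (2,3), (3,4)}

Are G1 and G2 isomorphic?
Yes, isomorphic

The graphs are isomorphic.
One valid mapping φ: V(G1) → V(G2): 0→3, 1→1, 2→0, 3→4, 4→2

Verify φ preserves adjacency — for each edge of G1, its image is an edge of G2:
  (0,1) → (φ(0),φ(1)) = (1,3) ∈ E(G2) ✓
  (0,3) → (φ(0),φ(3)) = (3,4) ∈ E(G2) ✓
  (0,4) → (φ(0),φ(4)) = (2,3) ∈ E(G2) ✓
  (1,4) → (φ(1),φ(4)) = (1,2) ∈ E(G2) ✓
  (2,3) → (φ(2),φ(3)) = (0,4) ∈ E(G2) ✓
  (2,4) → (φ(2),φ(4)) = (0,2) ∈ E(G2) ✓
All 6 edges of G1 map to edges of G2, and |E(G1)| = |E(G2)| = 6, so φ is a bijection on edges as well as vertices. Hence G1 ≅ G2.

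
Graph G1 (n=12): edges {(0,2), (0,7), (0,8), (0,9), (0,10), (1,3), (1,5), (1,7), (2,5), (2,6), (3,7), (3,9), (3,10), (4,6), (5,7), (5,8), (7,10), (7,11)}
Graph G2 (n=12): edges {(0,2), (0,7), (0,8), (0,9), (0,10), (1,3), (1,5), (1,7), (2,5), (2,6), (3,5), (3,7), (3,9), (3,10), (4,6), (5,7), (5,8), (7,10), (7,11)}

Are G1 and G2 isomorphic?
No, not isomorphic

The graphs are NOT isomorphic.

Counting edges: G1 has 18 edge(s); G2 has 19 edge(s).
Edge count is an isomorphism invariant (a bijection on vertices induces a bijection on edges), so differing edge counts rule out isomorphism.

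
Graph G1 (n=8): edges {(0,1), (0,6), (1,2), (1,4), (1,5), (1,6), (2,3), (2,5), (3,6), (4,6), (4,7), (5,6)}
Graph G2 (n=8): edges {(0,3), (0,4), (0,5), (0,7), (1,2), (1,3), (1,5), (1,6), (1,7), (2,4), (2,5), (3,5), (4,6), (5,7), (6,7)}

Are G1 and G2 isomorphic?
No, not isomorphic

The graphs are NOT isomorphic.

Counting triangles (3-cliques): G1 has 4, G2 has 6.
Triangle count is an isomorphism invariant, so differing triangle counts rule out isomorphism.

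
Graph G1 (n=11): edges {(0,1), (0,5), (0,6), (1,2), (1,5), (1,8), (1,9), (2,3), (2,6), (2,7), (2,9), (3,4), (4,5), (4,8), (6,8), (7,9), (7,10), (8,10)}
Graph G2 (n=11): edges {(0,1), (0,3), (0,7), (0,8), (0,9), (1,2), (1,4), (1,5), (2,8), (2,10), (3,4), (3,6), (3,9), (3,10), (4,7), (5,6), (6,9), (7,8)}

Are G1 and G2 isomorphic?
Yes, isomorphic

The graphs are isomorphic.
One valid mapping φ: V(G1) → V(G2): 0→7, 1→0, 2→3, 3→10, 4→2, 5→8, 6→4, 7→6, 8→1, 9→9, 10→5

Verify φ preserves adjacency — for each edge of G1, its image is an edge of G2:
  (0,1) → (φ(0),φ(1)) = (0,7) ∈ E(G2) ✓
  (0,5) → (φ(0),φ(5)) = (7,8) ∈ E(G2) ✓
  (0,6) → (φ(0),φ(6)) = (4,7) ∈ E(G2) ✓
  (1,2) → (φ(1),φ(2)) = (0,3) ∈ E(G2) ✓
  (1,5) → (φ(1),φ(5)) = (0,8) ∈ E(G2) ✓
  (1,8) → (φ(1),φ(8)) = (0,1) ∈ E(G2) ✓
  (1,9) → (φ(1),φ(9)) = (0,9) ∈ E(G2) ✓
  (2,3) → (φ(2),φ(3)) = (3,10) ∈ E(G2) ✓
  (2,6) → (φ(2),φ(6)) = (3,4) ∈ E(G2) ✓
  (2,7) → (φ(2),φ(7)) = (3,6) ∈ E(G2) ✓
  (2,9) → (φ(2),φ(9)) = (3,9) ∈ E(G2) ✓
  (3,4) → (φ(3),φ(4)) = (2,10) ∈ E(G2) ✓
  (4,5) → (φ(4),φ(5)) = (2,8) ∈ E(G2) ✓
  (4,8) → (φ(4),φ(8)) = (1,2) ∈ E(G2) ✓
  (6,8) → (φ(6),φ(8)) = (1,4) ∈ E(G2) ✓
  (7,9) → (φ(7),φ(9)) = (6,9) ∈ E(G2) ✓
  (7,10) → (φ(7),φ(10)) = (5,6) ∈ E(G2) ✓
  (8,10) → (φ(8),φ(10)) = (1,5) ∈ E(G2) ✓
All 18 edges of G1 map to edges of G2, and |E(G1)| = |E(G2)| = 18, so φ is a bijection on edges as well as vertices. Hence G1 ≅ G2.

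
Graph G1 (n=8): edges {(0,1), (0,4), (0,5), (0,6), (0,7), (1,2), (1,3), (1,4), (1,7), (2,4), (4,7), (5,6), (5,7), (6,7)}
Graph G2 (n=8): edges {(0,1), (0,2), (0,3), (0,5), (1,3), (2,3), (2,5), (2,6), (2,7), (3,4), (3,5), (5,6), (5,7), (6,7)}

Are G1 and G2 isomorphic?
Yes, isomorphic

The graphs are isomorphic.
One valid mapping φ: V(G1) → V(G2): 0→5, 1→3, 2→1, 3→4, 4→0, 5→7, 6→6, 7→2

Verify φ preserves adjacency — for each edge of G1, its image is an edge of G2:
  (0,1) → (φ(0),φ(1)) = (3,5) ∈ E(G2) ✓
  (0,4) → (φ(0),φ(4)) = (0,5) ∈ E(G2) ✓
  (0,5) → (φ(0),φ(5)) = (5,7) ∈ E(G2) ✓
  (0,6) → (φ(0),φ(6)) = (5,6) ∈ E(G2) ✓
  (0,7) → (φ(0),φ(7)) = (2,5) ∈ E(G2) ✓
  (1,2) → (φ(1),φ(2)) = (1,3) ∈ E(G2) ✓
  (1,3) → (φ(1),φ(3)) = (3,4) ∈ E(G2) ✓
  (1,4) → (φ(1),φ(4)) = (0,3) ∈ E(G2) ✓
  (1,7) → (φ(1),φ(7)) = (2,3) ∈ E(G2) ✓
  (2,4) → (φ(2),φ(4)) = (0,1) ∈ E(G2) ✓
  (4,7) → (φ(4),φ(7)) = (0,2) ∈ E(G2) ✓
  (5,6) → (φ(5),φ(6)) = (6,7) ∈ E(G2) ✓
  (5,7) → (φ(5),φ(7)) = (2,7) ∈ E(G2) ✓
  (6,7) → (φ(6),φ(7)) = (2,6) ∈ E(G2) ✓
All 14 edges of G1 map to edges of G2, and |E(G1)| = |E(G2)| = 14, so φ is a bijection on edges as well as vertices. Hence G1 ≅ G2.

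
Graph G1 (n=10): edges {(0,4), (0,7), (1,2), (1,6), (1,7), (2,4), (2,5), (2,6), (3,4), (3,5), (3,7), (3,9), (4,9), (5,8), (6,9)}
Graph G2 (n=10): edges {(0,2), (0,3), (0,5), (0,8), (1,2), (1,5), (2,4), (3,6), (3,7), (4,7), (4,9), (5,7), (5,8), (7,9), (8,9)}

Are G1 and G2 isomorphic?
Yes, isomorphic

The graphs are isomorphic.
One valid mapping φ: V(G1) → V(G2): 0→1, 1→4, 2→7, 3→0, 4→5, 5→3, 6→9, 7→2, 8→6, 9→8

Verify φ preserves adjacency — for each edge of G1, its image is an edge of G2:
  (0,4) → (φ(0),φ(4)) = (1,5) ∈ E(G2) ✓
  (0,7) → (φ(0),φ(7)) = (1,2) ∈ E(G2) ✓
  (1,2) → (φ(1),φ(2)) = (4,7) ∈ E(G2) ✓
  (1,6) → (φ(1),φ(6)) = (4,9) ∈ E(G2) ✓
  (1,7) → (φ(1),φ(7)) = (2,4) ∈ E(G2) ✓
  (2,4) → (φ(2),φ(4)) = (5,7) ∈ E(G2) ✓
  (2,5) → (φ(2),φ(5)) = (3,7) ∈ E(G2) ✓
  (2,6) → (φ(2),φ(6)) = (7,9) ∈ E(G2) ✓
  (3,4) → (φ(3),φ(4)) = (0,5) ∈ E(G2) ✓
  (3,5) → (φ(3),φ(5)) = (0,3) ∈ E(G2) ✓
  (3,7) → (φ(3),φ(7)) = (0,2) ∈ E(G2) ✓
  (3,9) → (φ(3),φ(9)) = (0,8) ∈ E(G2) ✓
  (4,9) → (φ(4),φ(9)) = (5,8) ∈ E(G2) ✓
  (5,8) → (φ(5),φ(8)) = (3,6) ∈ E(G2) ✓
  (6,9) → (φ(6),φ(9)) = (8,9) ∈ E(G2) ✓
All 15 edges of G1 map to edges of G2, and |E(G1)| = |E(G2)| = 15, so φ is a bijection on edges as well as vertices. Hence G1 ≅ G2.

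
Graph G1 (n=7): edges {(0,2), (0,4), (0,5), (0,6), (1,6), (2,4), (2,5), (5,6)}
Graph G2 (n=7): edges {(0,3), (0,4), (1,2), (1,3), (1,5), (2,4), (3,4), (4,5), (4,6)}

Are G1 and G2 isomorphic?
No, not isomorphic

The graphs are NOT isomorphic.

Counting triangles (3-cliques): G1 has 3, G2 has 1.
Triangle count is an isomorphism invariant, so differing triangle counts rule out isomorphism.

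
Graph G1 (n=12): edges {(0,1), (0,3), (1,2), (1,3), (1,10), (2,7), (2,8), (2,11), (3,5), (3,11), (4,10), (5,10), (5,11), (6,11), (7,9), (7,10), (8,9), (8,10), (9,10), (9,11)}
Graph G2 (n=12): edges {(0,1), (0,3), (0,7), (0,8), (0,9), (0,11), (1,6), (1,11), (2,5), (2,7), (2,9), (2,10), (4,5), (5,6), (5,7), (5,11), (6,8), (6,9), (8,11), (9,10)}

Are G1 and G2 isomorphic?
Yes, isomorphic

The graphs are isomorphic.
One valid mapping φ: V(G1) → V(G2): 0→10, 1→9, 2→6, 3→2, 4→3, 5→7, 6→4, 7→1, 8→8, 9→11, 10→0, 11→5

Verify φ preserves adjacency — for each edge of G1, its image is an edge of G2:
  (0,1) → (φ(0),φ(1)) = (9,10) ∈ E(G2) ✓
  (0,3) → (φ(0),φ(3)) = (2,10) ∈ E(G2) ✓
  (1,2) → (φ(1),φ(2)) = (6,9) ∈ E(G2) ✓
  (1,3) → (φ(1),φ(3)) = (2,9) ∈ E(G2) ✓
  (1,10) → (φ(1),φ(10)) = (0,9) ∈ E(G2) ✓
  (2,7) → (φ(2),φ(7)) = (1,6) ∈ E(G2) ✓
  (2,8) → (φ(2),φ(8)) = (6,8) ∈ E(G2) ✓
  (2,11) → (φ(2),φ(11)) = (5,6) ∈ E(G2) ✓
  (3,5) → (φ(3),φ(5)) = (2,7) ∈ E(G2) ✓
  (3,11) → (φ(3),φ(11)) = (2,5) ∈ E(G2) ✓
  (4,10) → (φ(4),φ(10)) = (0,3) ∈ E(G2) ✓
  (5,10) → (φ(5),φ(10)) = (0,7) ∈ E(G2) ✓
  (5,11) → (φ(5),φ(11)) = (5,7) ∈ E(G2) ✓
  (6,11) → (φ(6),φ(11)) = (4,5) ∈ E(G2) ✓
  (7,9) → (φ(7),φ(9)) = (1,11) ∈ E(G2) ✓
  (7,10) → (φ(7),φ(10)) = (0,1) ∈ E(G2) ✓
  (8,9) → (φ(8),φ(9)) = (8,11) ∈ E(G2) ✓
  (8,10) → (φ(8),φ(10)) = (0,8) ∈ E(G2) ✓
  (9,10) → (φ(9),φ(10)) = (0,11) ∈ E(G2) ✓
  (9,11) → (φ(9),φ(11)) = (5,11) ∈ E(G2) ✓
All 20 edges of G1 map to edges of G2, and |E(G1)| = |E(G2)| = 20, so φ is a bijection on edges as well as vertices. Hence G1 ≅ G2.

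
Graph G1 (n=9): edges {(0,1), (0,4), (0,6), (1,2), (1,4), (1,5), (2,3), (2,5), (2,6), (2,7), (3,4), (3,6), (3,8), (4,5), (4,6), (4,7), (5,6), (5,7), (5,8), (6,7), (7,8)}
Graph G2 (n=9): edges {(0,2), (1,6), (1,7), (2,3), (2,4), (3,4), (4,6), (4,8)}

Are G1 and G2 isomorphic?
No, not isomorphic

The graphs are NOT isomorphic.

Connected components of G1: 1 component(s) with vertex sets [[0, 1, 2, 3, 4, 5, 6, 7, 8]], sizes [9].
Connected components of G2: 2 component(s) with vertex sets [[5], [0, 1, 2, 3, 4, 6, 7, 8]], sizes [1, 8].
The number of connected components (and the multiset of component sizes) is an isomorphism invariant — an isomorphism maps each component of G1 bijectively onto a component of G2. Since G1 has 1 component(s) and G2 has 2, they cannot be isomorphic.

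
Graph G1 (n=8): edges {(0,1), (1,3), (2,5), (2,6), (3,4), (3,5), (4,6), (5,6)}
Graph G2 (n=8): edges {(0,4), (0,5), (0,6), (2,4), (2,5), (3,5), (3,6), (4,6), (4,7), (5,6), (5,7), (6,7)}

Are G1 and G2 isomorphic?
No, not isomorphic

The graphs are NOT isomorphic.

Counting triangles (3-cliques): G1 has 1, G2 has 5.
Triangle count is an isomorphism invariant, so differing triangle counts rule out isomorphism.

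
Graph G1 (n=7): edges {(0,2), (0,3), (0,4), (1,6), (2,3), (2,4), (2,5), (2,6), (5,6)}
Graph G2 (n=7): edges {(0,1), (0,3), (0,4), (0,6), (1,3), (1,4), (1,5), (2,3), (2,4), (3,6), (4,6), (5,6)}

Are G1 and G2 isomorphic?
No, not isomorphic

The graphs are NOT isomorphic.

Counting triangles (3-cliques): G1 has 3, G2 has 4.
Triangle count is an isomorphism invariant, so differing triangle counts rule out isomorphism.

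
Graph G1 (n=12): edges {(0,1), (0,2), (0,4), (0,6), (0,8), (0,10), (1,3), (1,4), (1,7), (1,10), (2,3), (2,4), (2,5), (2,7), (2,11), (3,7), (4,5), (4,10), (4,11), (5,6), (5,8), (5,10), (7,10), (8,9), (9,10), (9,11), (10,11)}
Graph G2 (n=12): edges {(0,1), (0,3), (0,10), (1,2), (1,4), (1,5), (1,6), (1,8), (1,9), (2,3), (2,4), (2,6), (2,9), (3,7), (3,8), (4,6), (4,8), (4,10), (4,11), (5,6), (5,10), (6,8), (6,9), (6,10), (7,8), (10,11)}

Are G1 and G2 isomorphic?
No, not isomorphic

The graphs are NOT isomorphic.

Counting triangles (3-cliques): G1 has 13, G2 has 15.
Triangle count is an isomorphism invariant, so differing triangle counts rule out isomorphism.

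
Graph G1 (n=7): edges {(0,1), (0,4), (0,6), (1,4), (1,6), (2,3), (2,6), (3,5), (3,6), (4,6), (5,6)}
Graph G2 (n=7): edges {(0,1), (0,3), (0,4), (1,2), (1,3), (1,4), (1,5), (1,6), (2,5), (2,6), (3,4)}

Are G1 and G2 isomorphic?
Yes, isomorphic

The graphs are isomorphic.
One valid mapping φ: V(G1) → V(G2): 0→3, 1→4, 2→6, 3→2, 4→0, 5→5, 6→1

Verify φ preserves adjacency — for each edge of G1, its image is an edge of G2:
  (0,1) → (φ(0),φ(1)) = (3,4) ∈ E(G2) ✓
  (0,4) → (φ(0),φ(4)) = (0,3) ∈ E(G2) ✓
  (0,6) → (φ(0),φ(6)) = (1,3) ∈ E(G2) ✓
  (1,4) → (φ(1),φ(4)) = (0,4) ∈ E(G2) ✓
  (1,6) → (φ(1),φ(6)) = (1,4) ∈ E(G2) ✓
  (2,3) → (φ(2),φ(3)) = (2,6) ∈ E(G2) ✓
  (2,6) → (φ(2),φ(6)) = (1,6) ∈ E(G2) ✓
  (3,5) → (φ(3),φ(5)) = (2,5) ∈ E(G2) ✓
  (3,6) → (φ(3),φ(6)) = (1,2) ∈ E(G2) ✓
  (4,6) → (φ(4),φ(6)) = (0,1) ∈ E(G2) ✓
  (5,6) → (φ(5),φ(6)) = (1,5) ∈ E(G2) ✓
All 11 edges of G1 map to edges of G2, and |E(G1)| = |E(G2)| = 11, so φ is a bijection on edges as well as vertices. Hence G1 ≅ G2.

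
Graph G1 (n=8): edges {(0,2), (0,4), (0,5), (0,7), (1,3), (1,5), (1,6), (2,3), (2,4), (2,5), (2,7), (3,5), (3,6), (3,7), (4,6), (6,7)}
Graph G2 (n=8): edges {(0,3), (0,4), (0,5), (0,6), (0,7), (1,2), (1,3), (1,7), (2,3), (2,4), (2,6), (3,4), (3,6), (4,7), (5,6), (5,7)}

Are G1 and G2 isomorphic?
Yes, isomorphic

The graphs are isomorphic.
One valid mapping φ: V(G1) → V(G2): 0→2, 1→5, 2→3, 3→0, 4→1, 5→6, 6→7, 7→4

Verify φ preserves adjacency — for each edge of G1, its image is an edge of G2:
  (0,2) → (φ(0),φ(2)) = (2,3) ∈ E(G2) ✓
  (0,4) → (φ(0),φ(4)) = (1,2) ∈ E(G2) ✓
  (0,5) → (φ(0),φ(5)) = (2,6) ∈ E(G2) ✓
  (0,7) → (φ(0),φ(7)) = (2,4) ∈ E(G2) ✓
  (1,3) → (φ(1),φ(3)) = (0,5) ∈ E(G2) ✓
  (1,5) → (φ(1),φ(5)) = (5,6) ∈ E(G2) ✓
  (1,6) → (φ(1),φ(6)) = (5,7) ∈ E(G2) ✓
  (2,3) → (φ(2),φ(3)) = (0,3) ∈ E(G2) ✓
  (2,4) → (φ(2),φ(4)) = (1,3) ∈ E(G2) ✓
  (2,5) → (φ(2),φ(5)) = (3,6) ∈ E(G2) ✓
  (2,7) → (φ(2),φ(7)) = (3,4) ∈ E(G2) ✓
  (3,5) → (φ(3),φ(5)) = (0,6) ∈ E(G2) ✓
  (3,6) → (φ(3),φ(6)) = (0,7) ∈ E(G2) ✓
  (3,7) → (φ(3),φ(7)) = (0,4) ∈ E(G2) ✓
  (4,6) → (φ(4),φ(6)) = (1,7) ∈ E(G2) ✓
  (6,7) → (φ(6),φ(7)) = (4,7) ∈ E(G2) ✓
All 16 edges of G1 map to edges of G2, and |E(G1)| = |E(G2)| = 16, so φ is a bijection on edges as well as vertices. Hence G1 ≅ G2.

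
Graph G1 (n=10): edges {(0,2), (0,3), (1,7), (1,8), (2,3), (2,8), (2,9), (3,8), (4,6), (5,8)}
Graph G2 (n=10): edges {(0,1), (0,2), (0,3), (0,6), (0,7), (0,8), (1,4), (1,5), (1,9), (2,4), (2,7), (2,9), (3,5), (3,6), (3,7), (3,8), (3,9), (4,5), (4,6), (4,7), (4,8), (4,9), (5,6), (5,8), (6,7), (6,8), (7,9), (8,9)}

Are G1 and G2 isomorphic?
No, not isomorphic

The graphs are NOT isomorphic.

Degrees in G1: deg(0)=2, deg(1)=2, deg(2)=4, deg(3)=3, deg(4)=1, deg(5)=1, deg(6)=1, deg(7)=1, deg(8)=4, deg(9)=1.
Sorted degree sequence of G1: [4, 4, 3, 2, 2, 1, 1, 1, 1, 1].
Degrees in G2: deg(0)=6, deg(1)=4, deg(2)=4, deg(3)=6, deg(4)=7, deg(5)=5, deg(6)=6, deg(7)=6, deg(8)=6, deg(9)=6.
Sorted degree sequence of G2: [7, 6, 6, 6, 6, 6, 6, 5, 4, 4].
The (sorted) degree sequence is an isomorphism invariant, so since G1 and G2 have different degree sequences they cannot be isomorphic.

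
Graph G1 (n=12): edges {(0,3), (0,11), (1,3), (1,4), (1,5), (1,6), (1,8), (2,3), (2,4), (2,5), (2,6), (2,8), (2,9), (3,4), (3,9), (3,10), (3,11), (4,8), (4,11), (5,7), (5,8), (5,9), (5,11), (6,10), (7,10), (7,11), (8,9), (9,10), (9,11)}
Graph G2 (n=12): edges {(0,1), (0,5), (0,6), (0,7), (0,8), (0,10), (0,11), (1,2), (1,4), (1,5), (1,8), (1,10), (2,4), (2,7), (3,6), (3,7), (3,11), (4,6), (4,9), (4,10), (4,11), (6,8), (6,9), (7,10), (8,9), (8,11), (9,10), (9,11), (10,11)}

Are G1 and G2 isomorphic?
Yes, isomorphic

The graphs are isomorphic.
One valid mapping φ: V(G1) → V(G2): 0→5, 1→6, 2→11, 3→0, 4→8, 5→4, 6→3, 7→2, 8→9, 9→10, 10→7, 11→1

Verify φ preserves adjacency — for each edge of G1, its image is an edge of G2:
  (0,3) → (φ(0),φ(3)) = (0,5) ∈ E(G2) ✓
  (0,11) → (φ(0),φ(11)) = (1,5) ∈ E(G2) ✓
  (1,3) → (φ(1),φ(3)) = (0,6) ∈ E(G2) ✓
  (1,4) → (φ(1),φ(4)) = (6,8) ∈ E(G2) ✓
  (1,5) → (φ(1),φ(5)) = (4,6) ∈ E(G2) ✓
  (1,6) → (φ(1),φ(6)) = (3,6) ∈ E(G2) ✓
  (1,8) → (φ(1),φ(8)) = (6,9) ∈ E(G2) ✓
  (2,3) → (φ(2),φ(3)) = (0,11) ∈ E(G2) ✓
  (2,4) → (φ(2),φ(4)) = (8,11) ∈ E(G2) ✓
  (2,5) → (φ(2),φ(5)) = (4,11) ∈ E(G2) ✓
  (2,6) → (φ(2),φ(6)) = (3,11) ∈ E(G2) ✓
  (2,8) → (φ(2),φ(8)) = (9,11) ∈ E(G2) ✓
  (2,9) → (φ(2),φ(9)) = (10,11) ∈ E(G2) ✓
  (3,4) → (φ(3),φ(4)) = (0,8) ∈ E(G2) ✓
  (3,9) → (φ(3),φ(9)) = (0,10) ∈ E(G2) ✓
  (3,10) → (φ(3),φ(10)) = (0,7) ∈ E(G2) ✓
  (3,11) → (φ(3),φ(11)) = (0,1) ∈ E(G2) ✓
  (4,8) → (φ(4),φ(8)) = (8,9) ∈ E(G2) ✓
  (4,11) → (φ(4),φ(11)) = (1,8) ∈ E(G2) ✓
  (5,7) → (φ(5),φ(7)) = (2,4) ∈ E(G2) ✓
  (5,8) → (φ(5),φ(8)) = (4,9) ∈ E(G2) ✓
  (5,9) → (φ(5),φ(9)) = (4,10) ∈ E(G2) ✓
  (5,11) → (φ(5),φ(11)) = (1,4) ∈ E(G2) ✓
  (6,10) → (φ(6),φ(10)) = (3,7) ∈ E(G2) ✓
  (7,10) → (φ(7),φ(10)) = (2,7) ∈ E(G2) ✓
  (7,11) → (φ(7),φ(11)) = (1,2) ∈ E(G2) ✓
  (8,9) → (φ(8),φ(9)) = (9,10) ∈ E(G2) ✓
  (9,10) → (φ(9),φ(10)) = (7,10) ∈ E(G2) ✓
  (9,11) → (φ(9),φ(11)) = (1,10) ∈ E(G2) ✓
All 29 edges of G1 map to edges of G2, and |E(G1)| = |E(G2)| = 29, so φ is a bijection on edges as well as vertices. Hence G1 ≅ G2.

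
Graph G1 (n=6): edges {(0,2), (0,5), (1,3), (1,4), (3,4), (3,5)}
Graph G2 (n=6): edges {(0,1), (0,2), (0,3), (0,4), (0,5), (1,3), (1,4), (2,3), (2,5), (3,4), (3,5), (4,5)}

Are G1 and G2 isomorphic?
No, not isomorphic

The graphs are NOT isomorphic.

Degrees in G1: deg(0)=2, deg(1)=2, deg(2)=1, deg(3)=3, deg(4)=2, deg(5)=2.
Sorted degree sequence of G1: [3, 2, 2, 2, 2, 1].
Degrees in G2: deg(0)=5, deg(1)=3, deg(2)=3, deg(3)=5, deg(4)=4, deg(5)=4.
Sorted degree sequence of G2: [5, 5, 4, 4, 3, 3].
The (sorted) degree sequence is an isomorphism invariant, so since G1 and G2 have different degree sequences they cannot be isomorphic.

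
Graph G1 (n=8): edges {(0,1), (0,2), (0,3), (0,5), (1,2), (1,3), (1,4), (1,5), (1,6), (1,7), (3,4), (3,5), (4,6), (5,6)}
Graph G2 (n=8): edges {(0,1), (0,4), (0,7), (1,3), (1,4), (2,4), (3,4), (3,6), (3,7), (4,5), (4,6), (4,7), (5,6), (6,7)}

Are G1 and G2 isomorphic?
Yes, isomorphic

The graphs are isomorphic.
One valid mapping φ: V(G1) → V(G2): 0→6, 1→4, 2→5, 3→7, 4→0, 5→3, 6→1, 7→2

Verify φ preserves adjacency — for each edge of G1, its image is an edge of G2:
  (0,1) → (φ(0),φ(1)) = (4,6) ∈ E(G2) ✓
  (0,2) → (φ(0),φ(2)) = (5,6) ∈ E(G2) ✓
  (0,3) → (φ(0),φ(3)) = (6,7) ∈ E(G2) ✓
  (0,5) → (φ(0),φ(5)) = (3,6) ∈ E(G2) ✓
  (1,2) → (φ(1),φ(2)) = (4,5) ∈ E(G2) ✓
  (1,3) → (φ(1),φ(3)) = (4,7) ∈ E(G2) ✓
  (1,4) → (φ(1),φ(4)) = (0,4) ∈ E(G2) ✓
  (1,5) → (φ(1),φ(5)) = (3,4) ∈ E(G2) ✓
  (1,6) → (φ(1),φ(6)) = (1,4) ∈ E(G2) ✓
  (1,7) → (φ(1),φ(7)) = (2,4) ∈ E(G2) ✓
  (3,4) → (φ(3),φ(4)) = (0,7) ∈ E(G2) ✓
  (3,5) → (φ(3),φ(5)) = (3,7) ∈ E(G2) ✓
  (4,6) → (φ(4),φ(6)) = (0,1) ∈ E(G2) ✓
  (5,6) → (φ(5),φ(6)) = (1,3) ∈ E(G2) ✓
All 14 edges of G1 map to edges of G2, and |E(G1)| = |E(G2)| = 14, so φ is a bijection on edges as well as vertices. Hence G1 ≅ G2.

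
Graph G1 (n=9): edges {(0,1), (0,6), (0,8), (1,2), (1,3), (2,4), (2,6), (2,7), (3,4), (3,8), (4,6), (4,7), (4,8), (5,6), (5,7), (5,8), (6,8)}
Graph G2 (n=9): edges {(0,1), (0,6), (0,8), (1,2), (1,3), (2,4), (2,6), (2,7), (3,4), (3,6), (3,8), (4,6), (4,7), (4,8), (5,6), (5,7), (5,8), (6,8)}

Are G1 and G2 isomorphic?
No, not isomorphic

The graphs are NOT isomorphic.

Counting edges: G1 has 17 edge(s); G2 has 18 edge(s).
Edge count is an isomorphism invariant (a bijection on vertices induces a bijection on edges), so differing edge counts rule out isomorphism.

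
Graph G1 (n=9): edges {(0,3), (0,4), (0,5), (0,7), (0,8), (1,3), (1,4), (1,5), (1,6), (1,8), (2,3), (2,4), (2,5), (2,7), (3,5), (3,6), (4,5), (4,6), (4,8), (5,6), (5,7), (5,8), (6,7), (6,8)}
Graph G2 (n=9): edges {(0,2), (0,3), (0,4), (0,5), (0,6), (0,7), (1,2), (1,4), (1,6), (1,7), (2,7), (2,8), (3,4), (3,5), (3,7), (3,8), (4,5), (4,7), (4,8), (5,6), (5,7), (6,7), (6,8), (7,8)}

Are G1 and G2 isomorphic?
Yes, isomorphic

The graphs are isomorphic.
One valid mapping φ: V(G1) → V(G2): 0→6, 1→3, 2→2, 3→8, 4→0, 5→7, 6→4, 7→1, 8→5

Verify φ preserves adjacency — for each edge of G1, its image is an edge of G2:
  (0,3) → (φ(0),φ(3)) = (6,8) ∈ E(G2) ✓
  (0,4) → (φ(0),φ(4)) = (0,6) ∈ E(G2) ✓
  (0,5) → (φ(0),φ(5)) = (6,7) ∈ E(G2) ✓
  (0,7) → (φ(0),φ(7)) = (1,6) ∈ E(G2) ✓
  (0,8) → (φ(0),φ(8)) = (5,6) ∈ E(G2) ✓
  (1,3) → (φ(1),φ(3)) = (3,8) ∈ E(G2) ✓
  (1,4) → (φ(1),φ(4)) = (0,3) ∈ E(G2) ✓
  (1,5) → (φ(1),φ(5)) = (3,7) ∈ E(G2) ✓
  (1,6) → (φ(1),φ(6)) = (3,4) ∈ E(G2) ✓
  (1,8) → (φ(1),φ(8)) = (3,5) ∈ E(G2) ✓
  (2,3) → (φ(2),φ(3)) = (2,8) ∈ E(G2) ✓
  (2,4) → (φ(2),φ(4)) = (0,2) ∈ E(G2) ✓
  (2,5) → (φ(2),φ(5)) = (2,7) ∈ E(G2) ✓
  (2,7) → (φ(2),φ(7)) = (1,2) ∈ E(G2) ✓
  (3,5) → (φ(3),φ(5)) = (7,8) ∈ E(G2) ✓
  (3,6) → (φ(3),φ(6)) = (4,8) ∈ E(G2) ✓
  (4,5) → (φ(4),φ(5)) = (0,7) ∈ E(G2) ✓
  (4,6) → (φ(4),φ(6)) = (0,4) ∈ E(G2) ✓
  (4,8) → (φ(4),φ(8)) = (0,5) ∈ E(G2) ✓
  (5,6) → (φ(5),φ(6)) = (4,7) ∈ E(G2) ✓
  (5,7) → (φ(5),φ(7)) = (1,7) ∈ E(G2) ✓
  (5,8) → (φ(5),φ(8)) = (5,7) ∈ E(G2) ✓
  (6,7) → (φ(6),φ(7)) = (1,4) ∈ E(G2) ✓
  (6,8) → (φ(6),φ(8)) = (4,5) ∈ E(G2) ✓
All 24 edges of G1 map to edges of G2, and |E(G1)| = |E(G2)| = 24, so φ is a bijection on edges as well as vertices. Hence G1 ≅ G2.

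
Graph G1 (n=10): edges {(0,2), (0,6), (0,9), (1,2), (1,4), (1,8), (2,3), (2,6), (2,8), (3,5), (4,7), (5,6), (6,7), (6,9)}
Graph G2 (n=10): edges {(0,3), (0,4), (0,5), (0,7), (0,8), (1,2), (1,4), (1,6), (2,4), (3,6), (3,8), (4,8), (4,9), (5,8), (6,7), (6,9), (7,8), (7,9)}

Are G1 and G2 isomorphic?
No, not isomorphic

The graphs are NOT isomorphic.

Counting triangles (3-cliques): G1 has 3, G2 has 6.
Triangle count is an isomorphism invariant, so differing triangle counts rule out isomorphism.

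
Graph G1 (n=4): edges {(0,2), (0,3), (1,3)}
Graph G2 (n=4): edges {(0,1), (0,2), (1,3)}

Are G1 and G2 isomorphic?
Yes, isomorphic

The graphs are isomorphic.
One valid mapping φ: V(G1) → V(G2): 0→1, 1→2, 2→3, 3→0

Verify φ preserves adjacency — for each edge of G1, its image is an edge of G2:
  (0,2) → (φ(0),φ(2)) = (1,3) ∈ E(G2) ✓
  (0,3) → (φ(0),φ(3)) = (0,1) ∈ E(G2) ✓
  (1,3) → (φ(1),φ(3)) = (0,2) ∈ E(G2) ✓
All 3 edges of G1 map to edges of G2, and |E(G1)| = |E(G2)| = 3, so φ is a bijection on edges as well as vertices. Hence G1 ≅ G2.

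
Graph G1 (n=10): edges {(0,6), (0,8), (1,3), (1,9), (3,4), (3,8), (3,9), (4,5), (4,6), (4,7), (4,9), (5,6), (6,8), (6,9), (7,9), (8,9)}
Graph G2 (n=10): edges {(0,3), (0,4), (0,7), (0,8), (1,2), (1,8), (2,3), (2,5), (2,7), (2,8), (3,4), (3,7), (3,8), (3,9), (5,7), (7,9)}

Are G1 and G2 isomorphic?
Yes, isomorphic

The graphs are isomorphic.
One valid mapping φ: V(G1) → V(G2): 0→1, 1→4, 2→6, 3→0, 4→7, 5→5, 6→2, 7→9, 8→8, 9→3

Verify φ preserves adjacency — for each edge of G1, its image is an edge of G2:
  (0,6) → (φ(0),φ(6)) = (1,2) ∈ E(G2) ✓
  (0,8) → (φ(0),φ(8)) = (1,8) ∈ E(G2) ✓
  (1,3) → (φ(1),φ(3)) = (0,4) ∈ E(G2) ✓
  (1,9) → (φ(1),φ(9)) = (3,4) ∈ E(G2) ✓
  (3,4) → (φ(3),φ(4)) = (0,7) ∈ E(G2) ✓
  (3,8) → (φ(3),φ(8)) = (0,8) ∈ E(G2) ✓
  (3,9) → (φ(3),φ(9)) = (0,3) ∈ E(G2) ✓
  (4,5) → (φ(4),φ(5)) = (5,7) ∈ E(G2) ✓
  (4,6) → (φ(4),φ(6)) = (2,7) ∈ E(G2) ✓
  (4,7) → (φ(4),φ(7)) = (7,9) ∈ E(G2) ✓
  (4,9) → (φ(4),φ(9)) = (3,7) ∈ E(G2) ✓
  (5,6) → (φ(5),φ(6)) = (2,5) ∈ E(G2) ✓
  (6,8) → (φ(6),φ(8)) = (2,8) ∈ E(G2) ✓
  (6,9) → (φ(6),φ(9)) = (2,3) ∈ E(G2) ✓
  (7,9) → (φ(7),φ(9)) = (3,9) ∈ E(G2) ✓
  (8,9) → (φ(8),φ(9)) = (3,8) ∈ E(G2) ✓
All 16 edges of G1 map to edges of G2, and |E(G1)| = |E(G2)| = 16, so φ is a bijection on edges as well as vertices. Hence G1 ≅ G2.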